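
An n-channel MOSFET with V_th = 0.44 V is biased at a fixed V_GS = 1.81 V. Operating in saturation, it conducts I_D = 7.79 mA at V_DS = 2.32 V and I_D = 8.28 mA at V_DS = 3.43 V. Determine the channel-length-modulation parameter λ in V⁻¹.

With V_GS fixed, I_D ∝ (1 + λ V_DS) in saturation, so I_D2/I_D1 = (1 + λ V_DS2)/(1 + λ V_DS1).
8.28/7.79 = 1.063 = (1 + 3.43 λ)/(1 + 2.32 λ).
Solving: λ (I_D1 V_DS2 − I_D2 V_DS1) = I_D2 − I_D1, so λ = (8.28 − 7.79) / (7.79 × 3.43 − 8.28 × 2.32) = 0.49 / 7.51 = 0.0652 V⁻¹.

λ = 0.0652 V⁻¹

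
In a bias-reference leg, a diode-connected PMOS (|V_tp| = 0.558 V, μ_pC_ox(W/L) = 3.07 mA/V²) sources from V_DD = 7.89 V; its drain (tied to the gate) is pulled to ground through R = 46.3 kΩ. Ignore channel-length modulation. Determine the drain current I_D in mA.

With gate tied to drain, V_SG = V_SD ≥ V_SG − |V_tp|, so the device is in saturation.
KCL at the drain: ½ k_p (V_SG − |V_tp|)² = (V_DD − V_SG)/R.
Let x = V_SG − 0.558. Then 71.1 x² + x − 7.332 = 0, giving x = 0.314 V (positive root), so V_SG = 0.872 V.
I_D = (V_DD − V_SG)/R = (7.89 − 0.872) / 46.3 = 0.152 mA.

I_D = 0.152 mA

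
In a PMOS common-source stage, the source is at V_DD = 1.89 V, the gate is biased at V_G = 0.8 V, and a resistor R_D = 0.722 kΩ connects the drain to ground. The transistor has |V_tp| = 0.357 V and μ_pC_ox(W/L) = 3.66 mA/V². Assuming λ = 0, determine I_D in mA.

V_SG = V_DD − V_G = 1.89 − 0.8 = 1.09 V, so V_ov = 1.09 − 0.357 = 0.733 V.
Assume saturation: I_D = ½ k_p V_ov² = 0.5 × 3.66 × 0.733² = 0.983 mA, giving V_SD = V_DD − I_D R_D = 1.89 − 0.983 × 0.722 = 1.18 V.
V_SD = 1.18 V ≥ V_ov = 0.733 V, confirming saturation.

I_D = 0.983 mA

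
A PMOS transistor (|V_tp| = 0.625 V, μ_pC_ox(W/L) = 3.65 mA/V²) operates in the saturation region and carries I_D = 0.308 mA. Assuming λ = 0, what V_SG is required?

V_SG = 1.04 V

In saturation I_D = ½ k_p (V_SG − |V_tp|)², so V_SG − |V_tp| = √(2 I_D / k_p) = √(2 × 0.308 / 3.65) = 0.411 V.
V_SG = 0.625 + 0.411 = 1.04 V.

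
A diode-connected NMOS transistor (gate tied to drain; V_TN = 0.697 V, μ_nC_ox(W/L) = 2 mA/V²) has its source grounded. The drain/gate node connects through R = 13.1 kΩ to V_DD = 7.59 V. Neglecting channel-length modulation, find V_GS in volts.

With gate tied to drain, V_GS = V_DS ≥ V_GS − V_TN, so the device is in saturation.
KCL at the drain: ½ k_n (V_GS − V_TN)² = (V_DD − V_GS)/R.
Let x = V_GS − 0.697. Then 13.1 x² + x − 6.893 = 0, giving x = 0.688 V (positive root), so V_GS = 1.39 V.
I_D = (V_DD − V_GS)/R = (7.59 − 1.39) / 13.1 = 0.474 mA.

V_GS = 1.39 V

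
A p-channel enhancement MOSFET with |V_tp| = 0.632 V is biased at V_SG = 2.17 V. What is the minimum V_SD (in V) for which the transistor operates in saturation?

The boundary between triode and saturation is V_SD = V_SG − |V_tp| = V_ov.
V_ov = 2.17 − 0.632 = 1.54 V.

V_SD,sat = 1.54 V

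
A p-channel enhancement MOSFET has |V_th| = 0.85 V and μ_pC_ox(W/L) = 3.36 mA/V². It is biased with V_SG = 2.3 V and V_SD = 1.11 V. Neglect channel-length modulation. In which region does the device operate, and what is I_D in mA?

V_ov = V_SG − |V_th| = 2.3 − 0.85 = 1.45 V.
Since V_SD = 1.11 V < V_ov = 1.45 V, the device is in the triode region.
I_D = k_p [V_ov · V_SD − ½ V_SD²] = 3.36 × [1.45 × 1.11 − 0.5 × 1.11²] = 3.34 mA.

Triode; I_D = 3.34 mA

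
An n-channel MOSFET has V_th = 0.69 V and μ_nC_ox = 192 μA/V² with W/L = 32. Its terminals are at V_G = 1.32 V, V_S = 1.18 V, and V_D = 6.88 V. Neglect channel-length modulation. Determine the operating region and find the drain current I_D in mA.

V_GS = V_G − V_S = 1.32 − 1.18 = 0.14 V; V_DS = V_D − V_S = 6.88 − 1.18 = 5.7 V.
V_GS = 0.14 V < V_th = 0.69 V, so the transistor is in cutoff.

Cutoff; I_D = 0 mA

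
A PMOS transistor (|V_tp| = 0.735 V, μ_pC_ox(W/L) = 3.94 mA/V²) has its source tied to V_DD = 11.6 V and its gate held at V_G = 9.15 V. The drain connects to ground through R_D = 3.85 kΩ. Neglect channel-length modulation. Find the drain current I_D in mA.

V_SG = V_DD − V_G = 11.6 − 9.15 = 2.45 V, so V_ov = 2.45 − 0.735 = 1.71 V.
Assume saturation: I_D = ½ k_p V_ov² = 0.5 × 3.94 × 1.71² = 5.79 mA, giving V_SD = V_DD − I_D R_D = 11.6 − 5.79 × 3.85 = -10.7 V.
But -10.7 V < V_ov = 1.71 V, so the device is actually in triode.
In triode I_D = k_p[V_ov V_SD − ½ V_SD²] and I_D = (V_DD − V_SD)/R_D. Equating: 7.58 V_SD² − 27.01 V_SD + 11.6 = 0, giving V_SD = 0.499 V (the root below V_ov).
I_D = (11.6 − 0.499) / 3.85 = 2.88 mA.

I_D = 2.88 mA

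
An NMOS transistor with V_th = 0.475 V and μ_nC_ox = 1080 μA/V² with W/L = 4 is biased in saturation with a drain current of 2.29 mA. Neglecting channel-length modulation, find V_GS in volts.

V_GS = 1.50 V

k_n = μ_nC_ox · (W/L) = 4.32 mA/V².
In saturation I_D = ½ k_n (V_GS − V_th)², so V_GS − V_th = √(2 I_D / k_n) = √(2 × 2.29 / 4.32) = 1.03 V.
V_GS = 0.475 + 1.03 = 1.5 V.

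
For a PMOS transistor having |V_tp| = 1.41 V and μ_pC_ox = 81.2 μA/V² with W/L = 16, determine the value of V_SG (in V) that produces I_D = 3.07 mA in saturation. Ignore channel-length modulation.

k_p = μ_pC_ox · (W/L) = 1.299 mA/V².
In saturation I_D = ½ k_p (V_SG − |V_tp|)², so V_SG − |V_tp| = √(2 I_D / k_p) = √(2 × 3.07 / 1.299) = 2.17 V.
V_SG = 1.41 + 2.17 = 3.58 V.

V_SG = 3.58 V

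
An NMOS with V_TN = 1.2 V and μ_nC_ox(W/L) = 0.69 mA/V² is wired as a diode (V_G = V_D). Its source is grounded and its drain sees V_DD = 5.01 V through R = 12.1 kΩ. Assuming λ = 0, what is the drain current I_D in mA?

I_D = 0.245 mA

With gate tied to drain, V_GS = V_DS ≥ V_GS − V_TN, so the device is in saturation.
KCL at the drain: ½ k_n (V_GS − V_TN)² = (V_DD − V_GS)/R.
Let x = V_GS − 1.2. Then 4.17 x² + x − 3.81 = 0, giving x = 0.843 V (positive root), so V_GS = 2.04 V.
I_D = (V_DD − V_GS)/R = (5.01 − 2.04) / 12.1 = 0.245 mA.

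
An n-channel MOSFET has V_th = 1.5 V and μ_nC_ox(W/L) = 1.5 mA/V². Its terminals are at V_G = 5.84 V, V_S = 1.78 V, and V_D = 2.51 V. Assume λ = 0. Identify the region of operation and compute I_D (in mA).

Triode; I_D = 2.40 mA

V_GS = V_G − V_S = 5.84 − 1.78 = 4.06 V; V_DS = V_D − V_S = 2.51 − 1.78 = 0.73 V.
V_ov = V_GS − V_th = 4.06 − 1.5 = 2.56 V.
Since V_DS = 0.73 V < V_ov = 2.56 V, the device is in the triode region.
I_D = k_n [V_ov · V_DS − ½ V_DS²] = 1.5 × [2.56 × 0.73 − 0.5 × 0.73²] = 2.4 mA.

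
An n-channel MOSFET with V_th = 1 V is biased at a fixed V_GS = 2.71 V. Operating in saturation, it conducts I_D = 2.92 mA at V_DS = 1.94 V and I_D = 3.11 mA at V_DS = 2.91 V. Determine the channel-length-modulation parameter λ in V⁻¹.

λ = 0.0771 V⁻¹

With V_GS fixed, I_D ∝ (1 + λ V_DS) in saturation, so I_D2/I_D1 = (1 + λ V_DS2)/(1 + λ V_DS1).
3.11/2.92 = 1.065 = (1 + 2.91 λ)/(1 + 1.94 λ).
Solving: λ (I_D1 V_DS2 − I_D2 V_DS1) = I_D2 − I_D1, so λ = (3.11 − 2.92) / (2.92 × 2.91 − 3.11 × 1.94) = 0.19 / 2.46 = 0.0771 V⁻¹.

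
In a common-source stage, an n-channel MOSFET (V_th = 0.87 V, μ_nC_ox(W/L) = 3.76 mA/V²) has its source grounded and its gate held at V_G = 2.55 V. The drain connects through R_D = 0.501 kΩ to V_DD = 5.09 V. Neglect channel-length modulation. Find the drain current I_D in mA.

I_D = 5.31 mA

V_GS = V_G = 2.55 V, so V_ov = 2.55 − 0.87 = 1.68 V.
Assume saturation: I_D = ½ k_n V_ov² = 0.5 × 3.76 × 1.68² = 5.31 mA, giving V_DS = V_DD − I_D R_D = 5.09 − 5.31 × 0.501 = 2.43 V.
V_DS = 2.43 V ≥ V_ov = 1.68 V, confirming saturation.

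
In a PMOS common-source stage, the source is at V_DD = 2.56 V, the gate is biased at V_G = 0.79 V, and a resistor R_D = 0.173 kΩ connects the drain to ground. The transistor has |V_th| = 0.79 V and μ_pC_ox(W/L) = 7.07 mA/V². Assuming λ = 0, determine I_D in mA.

I_D = 3.40 mA

V_SG = V_DD − V_G = 2.56 − 0.79 = 1.77 V, so V_ov = 1.77 − 0.79 = 0.98 V.
Assume saturation: I_D = ½ k_p V_ov² = 0.5 × 7.07 × 0.98² = 3.4 mA, giving V_SD = V_DD − I_D R_D = 2.56 − 3.4 × 0.173 = 1.97 V.
V_SD = 1.97 V ≥ V_ov = 0.98 V, confirming saturation.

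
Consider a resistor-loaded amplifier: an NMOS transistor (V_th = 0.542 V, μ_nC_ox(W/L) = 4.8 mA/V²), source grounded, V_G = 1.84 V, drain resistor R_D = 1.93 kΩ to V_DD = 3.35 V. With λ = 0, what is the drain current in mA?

I_D = 1.59 mA

V_GS = V_G = 1.84 V, so V_ov = 1.84 − 0.542 = 1.3 V.
Assume saturation: I_D = ½ k_n V_ov² = 0.5 × 4.8 × 1.3² = 4.04 mA, giving V_DS = V_DD − I_D R_D = 3.35 − 4.04 × 1.93 = -4.45 V.
But -4.45 V < V_ov = 1.3 V, so the device is actually in triode.
In triode I_D = k_n[V_ov V_DS − ½ V_DS²] and I_D = (V_DD − V_DS)/R_D. Equating: 4.63 V_DS² − 13.02 V_DS + 3.35 = 0, giving V_DS = 0.286 V (the root below V_ov).
I_D = (3.35 − 0.286) / 1.93 = 1.59 mA.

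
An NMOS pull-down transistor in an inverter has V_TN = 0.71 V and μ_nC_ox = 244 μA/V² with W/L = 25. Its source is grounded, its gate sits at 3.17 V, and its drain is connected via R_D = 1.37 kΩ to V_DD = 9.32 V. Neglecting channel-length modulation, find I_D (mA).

V_GS = V_G = 3.17 V, so V_ov = 3.17 − 0.71 = 2.46 V.
k_n = μ_nC_ox · (W/L) = 6.1 mA/V².
Assume saturation: I_D = ½ k_n V_ov² = 0.5 × 6.1 × 2.46² = 18.5 mA, giving V_DS = V_DD − I_D R_D = 9.32 − 18.5 × 1.37 = -16 V.
But -16 V < V_ov = 2.46 V, so the device is actually in triode.
In triode I_D = k_n[V_ov V_DS − ½ V_DS²] and I_D = (V_DD − V_DS)/R_D. Equating: 4.18 V_DS² − 21.56 V_DS + 9.32 = 0, giving V_DS = 0.476 V (the root below V_ov).
I_D = (9.32 − 0.476) / 1.37 = 6.46 mA.

I_D = 6.46 mA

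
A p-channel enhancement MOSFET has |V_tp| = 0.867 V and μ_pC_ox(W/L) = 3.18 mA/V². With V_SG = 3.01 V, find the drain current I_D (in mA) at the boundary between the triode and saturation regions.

I_D = 7.30 mA

At the boundary V_SD = V_ov = V_SG − |V_tp| = 3.01 − 0.867 = 2.14 V.
I_D = ½ k_p V_ov² = 0.5 × 3.18 × 2.14² = 7.3 mA.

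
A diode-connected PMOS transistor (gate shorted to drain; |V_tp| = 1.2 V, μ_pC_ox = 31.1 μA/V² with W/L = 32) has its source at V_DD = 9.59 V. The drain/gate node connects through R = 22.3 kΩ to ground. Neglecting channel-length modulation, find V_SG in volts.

V_SG = 2.03 V

With gate tied to drain, V_SG = V_SD ≥ V_SG − |V_tp|, so the device is in saturation.
k_p = μ_pC_ox · (W/L) = 0.9952 mA/V².
KCL at the drain: ½ k_p (V_SG − |V_tp|)² = (V_DD − V_SG)/R.
Let x = V_SG − 1.2. Then 11.1 x² + x − 8.39 = 0, giving x = 0.826 V (positive root), so V_SG = 2.03 V.
I_D = (V_DD − V_SG)/R = (9.59 − 2.03) / 22.3 = 0.339 mA.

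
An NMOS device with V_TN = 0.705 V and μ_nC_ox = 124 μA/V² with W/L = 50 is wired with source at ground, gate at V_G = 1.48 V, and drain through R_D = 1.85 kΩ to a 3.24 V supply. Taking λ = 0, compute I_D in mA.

I_D = 1.51 mA

V_GS = V_G = 1.48 V, so V_ov = 1.48 − 0.705 = 0.775 V.
k_n = μ_nC_ox · (W/L) = 6.2 mA/V².
Assume saturation: I_D = ½ k_n V_ov² = 0.5 × 6.2 × 0.775² = 1.86 mA, giving V_DS = V_DD − I_D R_D = 3.24 − 1.86 × 1.85 = -0.205 V.
But -0.205 V < V_ov = 0.775 V, so the device is actually in triode.
In triode I_D = k_n[V_ov V_DS − ½ V_DS²] and I_D = (V_DD − V_DS)/R_D. Equating: 5.74 V_DS² − 9.889 V_DS + 3.24 = 0, giving V_DS = 0.44 V (the root below V_ov).
I_D = (3.24 − 0.44) / 1.85 = 1.51 mA.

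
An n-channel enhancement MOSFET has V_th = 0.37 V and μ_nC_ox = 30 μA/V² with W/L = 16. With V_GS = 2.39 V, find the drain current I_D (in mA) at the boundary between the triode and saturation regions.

At the boundary V_DS = V_ov = V_GS − V_th = 2.39 − 0.37 = 2.02 V.
k_n = μ_nC_ox · (W/L) = 0.48 mA/V².
I_D = ½ k_n V_ov² = 0.5 × 0.48 × 2.02² = 0.979 mA.

I_D = 0.979 mA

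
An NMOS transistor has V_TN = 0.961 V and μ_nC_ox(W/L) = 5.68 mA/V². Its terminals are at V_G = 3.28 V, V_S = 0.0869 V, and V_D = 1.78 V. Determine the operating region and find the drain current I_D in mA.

Triode; I_D = 13.3 mA

V_GS = V_G − V_S = 3.28 − 0.0869 = 3.19 V; V_DS = V_D − V_S = 1.78 − 0.0869 = 1.69 V.
V_ov = V_GS − V_TN = 3.19 − 0.961 = 2.23 V.
Since V_DS = 1.69 V < V_ov = 2.23 V, the device is in the triode region.
I_D = k_n [V_ov · V_DS − ½ V_DS²] = 5.68 × [2.23 × 1.69 − 0.5 × 1.69²] = 13.3 mA.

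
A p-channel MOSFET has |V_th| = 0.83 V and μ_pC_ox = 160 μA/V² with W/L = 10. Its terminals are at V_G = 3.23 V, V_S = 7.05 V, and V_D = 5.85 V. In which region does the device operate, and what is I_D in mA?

Triode; I_D = 4.59 mA

V_SG = V_S − V_G = 7.05 − 3.23 = 3.82 V; V_SD = V_S − V_D = 7.05 − 5.85 = 1.2 V.
k_p = μ_pC_ox · (W/L) = 1.6 mA/V².
V_ov = V_SG − |V_th| = 3.82 − 0.83 = 2.99 V.
Since V_SD = 1.2 V < V_ov = 2.99 V, the device is in the triode region.
I_D = k_p [V_ov · V_SD − ½ V_SD²] = 1.6 × [2.99 × 1.2 − 0.5 × 1.2²] = 4.59 mA.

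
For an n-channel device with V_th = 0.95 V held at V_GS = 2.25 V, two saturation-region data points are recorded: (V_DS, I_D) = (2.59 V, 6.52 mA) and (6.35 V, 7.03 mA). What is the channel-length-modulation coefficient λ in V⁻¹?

λ = 0.0220 V⁻¹

With V_GS fixed, I_D ∝ (1 + λ V_DS) in saturation, so I_D2/I_D1 = (1 + λ V_DS2)/(1 + λ V_DS1).
7.03/6.52 = 1.078 = (1 + 6.35 λ)/(1 + 2.59 λ).
Solving: λ (I_D1 V_DS2 − I_D2 V_DS1) = I_D2 − I_D1, so λ = (7.03 − 6.52) / (6.52 × 6.35 − 7.03 × 2.59) = 0.51 / 23.2 = 0.022 V⁻¹.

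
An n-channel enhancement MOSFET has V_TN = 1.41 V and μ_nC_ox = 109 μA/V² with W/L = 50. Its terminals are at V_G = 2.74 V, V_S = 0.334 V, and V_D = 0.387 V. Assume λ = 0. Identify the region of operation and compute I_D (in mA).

V_GS = V_G − V_S = 2.74 − 0.334 = 2.41 V; V_DS = V_D − V_S = 0.387 − 0.334 = 0.053 V.
k_n = μ_nC_ox · (W/L) = 5.45 mA/V².
V_ov = V_GS − V_TN = 2.41 − 1.41 = 0.996 V.
Since V_DS = 0.053 V < V_ov = 0.996 V, the device is in the triode region.
I_D = k_n [V_ov · V_DS − ½ V_DS²] = 5.45 × [0.996 × 0.053 − 0.5 × 0.053²] = 0.28 mA.

Triode; I_D = 0.280 mA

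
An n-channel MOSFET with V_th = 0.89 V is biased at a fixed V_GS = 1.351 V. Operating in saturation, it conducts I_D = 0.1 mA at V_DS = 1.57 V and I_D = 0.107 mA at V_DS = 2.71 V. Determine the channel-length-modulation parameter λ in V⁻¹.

λ = 0.0680 V⁻¹

With V_GS fixed, I_D ∝ (1 + λ V_DS) in saturation, so I_D2/I_D1 = (1 + λ V_DS2)/(1 + λ V_DS1).
0.107/0.1 = 1.07 = (1 + 2.71 λ)/(1 + 1.57 λ).
Solving: λ (I_D1 V_DS2 − I_D2 V_DS1) = I_D2 − I_D1, so λ = (0.107 − 0.1) / (0.1 × 2.71 − 0.107 × 1.57) = 0.007 / 0.103 = 0.068 V⁻¹.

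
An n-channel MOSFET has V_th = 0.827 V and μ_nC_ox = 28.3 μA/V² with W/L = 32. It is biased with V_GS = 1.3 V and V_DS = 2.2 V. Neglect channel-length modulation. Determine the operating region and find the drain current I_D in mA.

Saturation; I_D = 0.101 mA

k_n = μ_nC_ox · (W/L) = 0.9056 mA/V².
V_ov = V_GS − V_th = 1.3 − 0.827 = 0.473 V.
Since V_DS = 2.2 V ≥ V_ov = 0.473 V, the device is in saturation.
I_D = ½ k_n V_ov² = 0.5 × 0.9056 × 0.473² = 0.101 mA.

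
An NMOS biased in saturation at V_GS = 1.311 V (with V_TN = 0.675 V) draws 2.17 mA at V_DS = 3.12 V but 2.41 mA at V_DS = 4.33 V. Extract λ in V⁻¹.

λ = 0.128 V⁻¹

With V_GS fixed, I_D ∝ (1 + λ V_DS) in saturation, so I_D2/I_D1 = (1 + λ V_DS2)/(1 + λ V_DS1).
2.41/2.17 = 1.111 = (1 + 4.33 λ)/(1 + 3.12 λ).
Solving: λ (I_D1 V_DS2 − I_D2 V_DS1) = I_D2 − I_D1, so λ = (2.41 − 2.17) / (2.17 × 4.33 − 2.41 × 3.12) = 0.24 / 1.88 = 0.128 V⁻¹.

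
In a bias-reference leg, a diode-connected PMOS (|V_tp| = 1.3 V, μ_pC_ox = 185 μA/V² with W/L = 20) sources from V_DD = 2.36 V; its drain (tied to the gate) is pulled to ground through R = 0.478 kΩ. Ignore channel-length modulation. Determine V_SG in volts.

V_SG = 1.97 V

With gate tied to drain, V_SG = V_SD ≥ V_SG − |V_tp|, so the device is in saturation.
k_p = μ_pC_ox · (W/L) = 3.7 mA/V².
KCL at the drain: ½ k_p (V_SG − |V_tp|)² = (V_DD − V_SG)/R.
Let x = V_SG − 1.3. Then 0.884 x² + x − 1.06 = 0, giving x = 0.667 V (positive root), so V_SG = 1.97 V.
I_D = (V_DD − V_SG)/R = (2.36 − 1.97) / 0.478 = 0.823 mA.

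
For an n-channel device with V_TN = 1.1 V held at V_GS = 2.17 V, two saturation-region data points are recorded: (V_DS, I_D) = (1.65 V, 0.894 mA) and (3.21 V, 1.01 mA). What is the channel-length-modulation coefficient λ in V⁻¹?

With V_GS fixed, I_D ∝ (1 + λ V_DS) in saturation, so I_D2/I_D1 = (1 + λ V_DS2)/(1 + λ V_DS1).
1.01/0.894 = 1.13 = (1 + 3.21 λ)/(1 + 1.65 λ).
Solving: λ (I_D1 V_DS2 − I_D2 V_DS1) = I_D2 − I_D1, so λ = (1.01 − 0.894) / (0.894 × 3.21 − 1.01 × 1.65) = 0.116 / 1.2 = 0.0964 V⁻¹.

λ = 0.0964 V⁻¹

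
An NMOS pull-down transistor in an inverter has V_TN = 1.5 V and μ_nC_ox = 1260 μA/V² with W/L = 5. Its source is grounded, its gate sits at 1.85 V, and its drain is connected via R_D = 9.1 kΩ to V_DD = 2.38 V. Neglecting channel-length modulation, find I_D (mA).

I_D = 0.246 mA

V_GS = V_G = 1.85 V, so V_ov = 1.85 − 1.5 = 0.35 V.
k_n = μ_nC_ox · (W/L) = 6.3 mA/V².
Assume saturation: I_D = ½ k_n V_ov² = 0.5 × 6.3 × 0.35² = 0.386 mA, giving V_DS = V_DD − I_D R_D = 2.38 − 0.386 × 9.1 = -1.13 V.
But -1.13 V < V_ov = 0.35 V, so the device is actually in triode.
In triode I_D = k_n[V_ov V_DS − ½ V_DS²] and I_D = (V_DD − V_DS)/R_D. Equating: 28.7 V_DS² − 21.07 V_DS + 2.38 = 0, giving V_DS = 0.139 V (the root below V_ov).
I_D = (2.38 − 0.139) / 9.1 = 0.246 mA.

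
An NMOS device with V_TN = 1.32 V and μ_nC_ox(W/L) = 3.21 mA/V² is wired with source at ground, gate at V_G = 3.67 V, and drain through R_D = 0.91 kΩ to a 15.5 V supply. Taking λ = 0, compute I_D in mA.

I_D = 8.86 mA

V_GS = V_G = 3.67 V, so V_ov = 3.67 − 1.32 = 2.35 V.
Assume saturation: I_D = ½ k_n V_ov² = 0.5 × 3.21 × 2.35² = 8.86 mA, giving V_DS = V_DD − I_D R_D = 15.5 − 8.86 × 0.91 = 7.43 V.
V_DS = 7.43 V ≥ V_ov = 2.35 V, confirming saturation.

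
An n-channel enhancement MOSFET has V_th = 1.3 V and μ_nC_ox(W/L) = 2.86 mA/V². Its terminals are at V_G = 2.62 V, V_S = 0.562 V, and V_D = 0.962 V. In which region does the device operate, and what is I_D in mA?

Triode; I_D = 0.638 mA

V_GS = V_G − V_S = 2.62 − 0.562 = 2.06 V; V_DS = V_D − V_S = 0.962 − 0.562 = 0.4 V.
V_ov = V_GS − V_th = 2.06 − 1.3 = 0.758 V.
Since V_DS = 0.4 V < V_ov = 0.758 V, the device is in the triode region.
I_D = k_n [V_ov · V_DS − ½ V_DS²] = 2.86 × [0.758 × 0.4 − 0.5 × 0.4²] = 0.638 mA.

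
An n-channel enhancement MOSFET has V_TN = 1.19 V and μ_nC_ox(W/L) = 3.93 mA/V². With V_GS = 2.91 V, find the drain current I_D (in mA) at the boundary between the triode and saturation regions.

I_D = 5.81 mA

At the boundary V_DS = V_ov = V_GS − V_TN = 2.91 − 1.19 = 1.72 V.
I_D = ½ k_n V_ov² = 0.5 × 3.93 × 1.72² = 5.81 mA.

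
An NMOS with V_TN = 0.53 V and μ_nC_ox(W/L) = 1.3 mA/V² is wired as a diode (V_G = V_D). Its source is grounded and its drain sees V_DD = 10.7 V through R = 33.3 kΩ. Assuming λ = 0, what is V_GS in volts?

With gate tied to drain, V_GS = V_DS ≥ V_GS − V_TN, so the device is in saturation.
KCL at the drain: ½ k_n (V_GS − V_TN)² = (V_DD − V_GS)/R.
Let x = V_GS − 0.53. Then 21.6 x² + x − 10.17 = 0, giving x = 0.663 V (positive root), so V_GS = 1.19 V.
I_D = (V_DD − V_GS)/R = (10.7 − 1.19) / 33.3 = 0.286 mA.

V_GS = 1.19 V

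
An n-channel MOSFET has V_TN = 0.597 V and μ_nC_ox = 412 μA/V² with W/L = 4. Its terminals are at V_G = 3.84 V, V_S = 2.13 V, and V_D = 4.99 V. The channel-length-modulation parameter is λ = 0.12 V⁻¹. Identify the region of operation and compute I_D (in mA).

V_GS = V_G − V_S = 3.84 − 2.13 = 1.71 V; V_DS = V_D − V_S = 4.99 − 2.13 = 2.86 V.
k_n = μ_nC_ox · (W/L) = 1.648 mA/V².
V_ov = V_GS − V_TN = 1.71 − 0.597 = 1.11 V.
Since V_DS = 2.86 V ≥ V_ov = 1.11 V, the device is in saturation.
I_D = ½ k_n V_ov² (1 + λ V_DS) = 0.5 × 1.648 × 1.11² × (1 + 0.12 × 2.86) = 1.37 mA.

Saturation; I_D = 1.37 mA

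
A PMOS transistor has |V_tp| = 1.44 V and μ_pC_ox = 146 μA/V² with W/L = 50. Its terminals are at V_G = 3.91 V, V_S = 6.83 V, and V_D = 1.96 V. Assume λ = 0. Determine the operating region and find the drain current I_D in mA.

Saturation; I_D = 7.99 mA

V_SG = V_S − V_G = 6.83 − 3.91 = 2.92 V; V_SD = V_S − V_D = 6.83 − 1.96 = 4.87 V.
k_p = μ_pC_ox · (W/L) = 7.3 mA/V².
V_ov = V_SG − |V_tp| = 2.92 − 1.44 = 1.48 V.
Since V_SD = 4.87 V ≥ V_ov = 1.48 V, the device is in saturation.
I_D = ½ k_p V_ov² = 0.5 × 7.3 × 1.48² = 7.99 mA.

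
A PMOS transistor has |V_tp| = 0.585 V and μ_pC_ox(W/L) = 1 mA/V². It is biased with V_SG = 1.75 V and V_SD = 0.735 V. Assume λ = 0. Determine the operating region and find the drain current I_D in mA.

V_ov = V_SG − |V_tp| = 1.75 − 0.585 = 1.17 V.
Since V_SD = 0.735 V < V_ov = 1.17 V, the device is in the triode region.
I_D = k_p [V_ov · V_SD − ½ V_SD²] = 1 × [1.17 × 0.735 − 0.5 × 0.735²] = 0.586 mA.

Triode; I_D = 0.586 mA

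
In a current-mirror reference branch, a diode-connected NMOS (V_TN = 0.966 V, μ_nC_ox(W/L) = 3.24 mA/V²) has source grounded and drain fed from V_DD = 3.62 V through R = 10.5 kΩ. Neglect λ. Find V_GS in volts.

With gate tied to drain, V_GS = V_DS ≥ V_GS − V_TN, so the device is in saturation.
KCL at the drain: ½ k_n (V_GS − V_TN)² = (V_DD − V_GS)/R.
Let x = V_GS − 0.966. Then 17 x² + x − 2.654 = 0, giving x = 0.367 V (positive root), so V_GS = 1.33 V.
I_D = (V_DD − V_GS)/R = (3.62 − 1.33) / 10.5 = 0.218 mA.

V_GS = 1.33 V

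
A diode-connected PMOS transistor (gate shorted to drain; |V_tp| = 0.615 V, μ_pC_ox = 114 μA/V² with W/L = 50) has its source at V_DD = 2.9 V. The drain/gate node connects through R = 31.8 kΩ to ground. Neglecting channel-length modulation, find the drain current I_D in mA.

I_D = 0.0670 mA

With gate tied to drain, V_SG = V_SD ≥ V_SG − |V_tp|, so the device is in saturation.
k_p = μ_pC_ox · (W/L) = 5.7 mA/V².
KCL at the drain: ½ k_p (V_SG − |V_tp|)² = (V_DD − V_SG)/R.
Let x = V_SG − 0.615. Then 90.6 x² + x − 2.285 = 0, giving x = 0.153 V (positive root), so V_SG = 0.768 V.
I_D = (V_DD − V_SG)/R = (2.9 − 0.768) / 31.8 = 0.067 mA.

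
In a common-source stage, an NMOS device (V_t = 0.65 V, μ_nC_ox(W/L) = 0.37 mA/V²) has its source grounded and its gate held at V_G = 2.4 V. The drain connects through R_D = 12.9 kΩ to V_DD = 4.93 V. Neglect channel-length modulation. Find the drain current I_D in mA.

V_GS = V_G = 2.4 V, so V_ov = 2.4 − 0.65 = 1.75 V.
Assume saturation: I_D = ½ k_n V_ov² = 0.5 × 0.37 × 1.75² = 0.567 mA, giving V_DS = V_DD − I_D R_D = 4.93 − 0.567 × 12.9 = -2.38 V.
But -2.38 V < V_ov = 1.75 V, so the device is actually in triode.
In triode I_D = k_n[V_ov V_DS − ½ V_DS²] and I_D = (V_DD − V_DS)/R_D. Equating: 2.39 V_DS² − 9.353 V_DS + 4.93 = 0, giving V_DS = 0.628 V (the root below V_ov).
I_D = (4.93 − 0.628) / 12.9 = 0.334 mA.

I_D = 0.334 mA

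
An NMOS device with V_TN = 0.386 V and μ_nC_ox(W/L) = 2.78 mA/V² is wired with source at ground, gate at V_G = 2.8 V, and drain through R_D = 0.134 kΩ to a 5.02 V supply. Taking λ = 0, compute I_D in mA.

I_D = 8.10 mA

V_GS = V_G = 2.8 V, so V_ov = 2.8 − 0.386 = 2.41 V.
Assume saturation: I_D = ½ k_n V_ov² = 0.5 × 2.78 × 2.41² = 8.1 mA, giving V_DS = V_DD − I_D R_D = 5.02 − 8.1 × 0.134 = 3.93 V.
V_DS = 3.93 V ≥ V_ov = 2.41 V, confirming saturation.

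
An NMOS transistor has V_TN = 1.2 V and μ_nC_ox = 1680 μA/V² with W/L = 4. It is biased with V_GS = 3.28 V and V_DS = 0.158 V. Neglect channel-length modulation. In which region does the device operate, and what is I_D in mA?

k_n = μ_nC_ox · (W/L) = 6.72 mA/V².
V_ov = V_GS − V_TN = 3.28 − 1.2 = 2.08 V.
Since V_DS = 0.158 V < V_ov = 2.08 V, the device is in the triode region.
I_D = k_n [V_ov · V_DS − ½ V_DS²] = 6.72 × [2.08 × 0.158 − 0.5 × 0.158²] = 2.12 mA.

Triode; I_D = 2.12 mA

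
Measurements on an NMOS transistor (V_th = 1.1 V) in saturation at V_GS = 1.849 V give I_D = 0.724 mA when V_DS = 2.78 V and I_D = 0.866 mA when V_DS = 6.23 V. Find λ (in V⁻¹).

With V_GS fixed, I_D ∝ (1 + λ V_DS) in saturation, so I_D2/I_D1 = (1 + λ V_DS2)/(1 + λ V_DS1).
0.866/0.724 = 1.196 = (1 + 6.23 λ)/(1 + 2.78 λ).
Solving: λ (I_D1 V_DS2 − I_D2 V_DS1) = I_D2 − I_D1, so λ = (0.866 − 0.724) / (0.724 × 6.23 − 0.866 × 2.78) = 0.142 / 2.1 = 0.0675 V⁻¹.

λ = 0.0675 V⁻¹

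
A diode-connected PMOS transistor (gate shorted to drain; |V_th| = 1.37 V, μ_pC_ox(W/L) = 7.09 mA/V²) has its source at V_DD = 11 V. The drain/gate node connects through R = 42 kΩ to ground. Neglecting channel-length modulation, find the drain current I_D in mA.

With gate tied to drain, V_SG = V_SD ≥ V_SG − |V_th|, so the device is in saturation.
KCL at the drain: ½ k_p (V_SG − |V_th|)² = (V_DD − V_SG)/R.
Let x = V_SG − 1.37. Then 149 x² + x − 9.63 = 0, giving x = 0.251 V (positive root), so V_SG = 1.62 V.
I_D = (V_DD − V_SG)/R = (11 − 1.62) / 42 = 0.223 mA.

I_D = 0.223 mA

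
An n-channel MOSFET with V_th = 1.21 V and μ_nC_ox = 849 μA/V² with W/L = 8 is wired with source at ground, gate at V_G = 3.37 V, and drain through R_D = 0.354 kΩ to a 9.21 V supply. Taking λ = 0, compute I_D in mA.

I_D = 15.8 mA

V_GS = V_G = 3.37 V, so V_ov = 3.37 − 1.21 = 2.16 V.
k_n = μ_nC_ox · (W/L) = 6.792 mA/V².
Assume saturation: I_D = ½ k_n V_ov² = 0.5 × 6.792 × 2.16² = 15.8 mA, giving V_DS = V_DD − I_D R_D = 9.21 − 15.8 × 0.354 = 3.6 V.
V_DS = 3.6 V ≥ V_ov = 2.16 V, confirming saturation.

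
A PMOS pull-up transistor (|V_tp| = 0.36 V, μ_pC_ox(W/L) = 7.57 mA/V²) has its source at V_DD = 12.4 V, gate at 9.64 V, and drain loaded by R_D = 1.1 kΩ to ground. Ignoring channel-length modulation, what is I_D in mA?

I_D = 10.7 mA

V_SG = V_DD − V_G = 12.4 − 9.64 = 2.76 V, so V_ov = 2.76 − 0.36 = 2.4 V.
Assume saturation: I_D = ½ k_p V_ov² = 0.5 × 7.57 × 2.4² = 21.8 mA, giving V_SD = V_DD − I_D R_D = 12.4 − 21.8 × 1.1 = -11.6 V.
But -11.6 V < V_ov = 2.4 V, so the device is actually in triode.
In triode I_D = k_p[V_ov V_SD − ½ V_SD²] and I_D = (V_DD − V_SD)/R_D. Equating: 4.16 V_SD² − 20.98 V_SD + 12.4 = 0, giving V_SD = 0.684 V (the root below V_ov).
I_D = (12.4 − 0.684) / 1.1 = 10.7 mA.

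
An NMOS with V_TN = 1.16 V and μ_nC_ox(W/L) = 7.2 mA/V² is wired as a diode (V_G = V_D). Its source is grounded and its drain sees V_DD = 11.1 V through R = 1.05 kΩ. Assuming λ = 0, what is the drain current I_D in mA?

I_D = 8.04 mA

With gate tied to drain, V_GS = V_DS ≥ V_GS − V_TN, so the device is in saturation.
KCL at the drain: ½ k_n (V_GS − V_TN)² = (V_DD − V_GS)/R.
Let x = V_GS − 1.16. Then 3.78 x² + x − 9.94 = 0, giving x = 1.49 V (positive root), so V_GS = 2.65 V.
I_D = (V_DD − V_GS)/R = (11.1 − 2.65) / 1.05 = 8.04 mA.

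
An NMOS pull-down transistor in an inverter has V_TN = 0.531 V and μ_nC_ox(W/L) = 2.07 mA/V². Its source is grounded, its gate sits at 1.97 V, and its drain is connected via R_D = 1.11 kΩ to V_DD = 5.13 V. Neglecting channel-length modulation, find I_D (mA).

V_GS = V_G = 1.97 V, so V_ov = 1.97 − 0.531 = 1.44 V.
Assume saturation: I_D = ½ k_n V_ov² = 0.5 × 2.07 × 1.44² = 2.14 mA, giving V_DS = V_DD − I_D R_D = 5.13 − 2.14 × 1.11 = 2.75 V.
V_DS = 2.75 V ≥ V_ov = 1.44 V, confirming saturation.

I_D = 2.14 mA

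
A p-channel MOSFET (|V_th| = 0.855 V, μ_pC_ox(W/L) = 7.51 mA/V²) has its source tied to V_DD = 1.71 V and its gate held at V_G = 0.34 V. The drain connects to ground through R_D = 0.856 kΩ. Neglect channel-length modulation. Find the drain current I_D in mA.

I_D = 0.996 mA

V_SG = V_DD − V_G = 1.71 − 0.34 = 1.37 V, so V_ov = 1.37 − 0.855 = 0.515 V.
Assume saturation: I_D = ½ k_p V_ov² = 0.5 × 7.51 × 0.515² = 0.996 mA, giving V_SD = V_DD − I_D R_D = 1.71 − 0.996 × 0.856 = 0.857 V.
V_SD = 0.857 V ≥ V_ov = 0.515 V, confirming saturation.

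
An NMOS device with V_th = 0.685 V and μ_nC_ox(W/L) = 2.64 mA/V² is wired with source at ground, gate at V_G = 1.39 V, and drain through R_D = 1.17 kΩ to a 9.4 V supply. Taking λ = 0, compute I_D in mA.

I_D = 0.656 mA

V_GS = V_G = 1.39 V, so V_ov = 1.39 − 0.685 = 0.705 V.
Assume saturation: I_D = ½ k_n V_ov² = 0.5 × 2.64 × 0.705² = 0.656 mA, giving V_DS = V_DD − I_D R_D = 9.4 − 0.656 × 1.17 = 8.63 V.
V_DS = 8.63 V ≥ V_ov = 0.705 V, confirming saturation.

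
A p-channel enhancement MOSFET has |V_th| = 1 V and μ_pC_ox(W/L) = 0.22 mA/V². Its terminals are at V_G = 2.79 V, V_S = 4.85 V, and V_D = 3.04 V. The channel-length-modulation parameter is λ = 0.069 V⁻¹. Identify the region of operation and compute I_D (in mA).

V_SG = V_S − V_G = 4.85 − 2.79 = 2.06 V; V_SD = V_S − V_D = 4.85 − 3.04 = 1.81 V.
V_ov = V_SG − |V_th| = 2.06 − 1 = 1.06 V.
Since V_SD = 1.81 V ≥ V_ov = 1.06 V, the device is in saturation.
I_D = ½ k_p V_ov² (1 + λ V_SD) = 0.5 × 0.22 × 1.06² × (1 + 0.069 × 1.81) = 0.139 mA.

Saturation; I_D = 0.139 mA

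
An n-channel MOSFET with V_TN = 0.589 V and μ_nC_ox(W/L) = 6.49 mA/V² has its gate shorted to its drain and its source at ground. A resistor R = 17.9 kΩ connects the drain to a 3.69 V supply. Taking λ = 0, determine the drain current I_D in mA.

I_D = 0.161 mA

With gate tied to drain, V_GS = V_DS ≥ V_GS − V_TN, so the device is in saturation.
KCL at the drain: ½ k_n (V_GS − V_TN)² = (V_DD − V_GS)/R.
Let x = V_GS − 0.589. Then 58.1 x² + x − 3.101 = 0, giving x = 0.223 V (positive root), so V_GS = 0.812 V.
I_D = (V_DD − V_GS)/R = (3.69 − 0.812) / 17.9 = 0.161 mA.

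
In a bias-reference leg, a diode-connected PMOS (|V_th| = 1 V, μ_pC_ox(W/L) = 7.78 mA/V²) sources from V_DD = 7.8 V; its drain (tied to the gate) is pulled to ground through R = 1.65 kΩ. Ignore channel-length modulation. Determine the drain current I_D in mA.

With gate tied to drain, V_SG = V_SD ≥ V_SG − |V_th|, so the device is in saturation.
KCL at the drain: ½ k_p (V_SG − |V_th|)² = (V_DD − V_SG)/R.
Let x = V_SG − 1. Then 6.42 x² + x − 6.8 = 0, giving x = 0.954 V (positive root), so V_SG = 1.95 V.
I_D = (V_DD − V_SG)/R = (7.8 − 1.95) / 1.65 = 3.54 mA.

I_D = 3.54 mA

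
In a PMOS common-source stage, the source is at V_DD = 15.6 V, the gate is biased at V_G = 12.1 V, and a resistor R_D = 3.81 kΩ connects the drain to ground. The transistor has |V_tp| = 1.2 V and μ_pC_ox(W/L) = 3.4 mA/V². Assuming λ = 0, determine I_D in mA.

I_D = 3.94 mA

V_SG = V_DD − V_G = 15.6 − 12.1 = 3.5 V, so V_ov = 3.5 − 1.2 = 2.3 V.
Assume saturation: I_D = ½ k_p V_ov² = 0.5 × 3.4 × 2.3² = 8.99 mA, giving V_SD = V_DD − I_D R_D = 15.6 − 8.99 × 3.81 = -18.7 V.
But -18.7 V < V_ov = 2.3 V, so the device is actually in triode.
In triode I_D = k_p[V_ov V_SD − ½ V_SD²] and I_D = (V_DD − V_SD)/R_D. Equating: 6.48 V_SD² − 30.79 V_SD + 15.6 = 0, giving V_SD = 0.576 V (the root below V_ov).
I_D = (15.6 − 0.576) / 3.81 = 3.94 mA.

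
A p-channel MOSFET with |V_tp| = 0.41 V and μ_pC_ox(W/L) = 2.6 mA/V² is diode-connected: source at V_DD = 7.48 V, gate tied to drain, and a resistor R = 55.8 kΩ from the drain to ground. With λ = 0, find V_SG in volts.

V_SG = 0.715 V

With gate tied to drain, V_SG = V_SD ≥ V_SG − |V_tp|, so the device is in saturation.
KCL at the drain: ½ k_p (V_SG − |V_tp|)² = (V_DD − V_SG)/R.
Let x = V_SG − 0.41. Then 72.5 x² + x − 7.07 = 0, giving x = 0.305 V (positive root), so V_SG = 0.715 V.
I_D = (V_DD − V_SG)/R = (7.48 − 0.715) / 55.8 = 0.121 mA.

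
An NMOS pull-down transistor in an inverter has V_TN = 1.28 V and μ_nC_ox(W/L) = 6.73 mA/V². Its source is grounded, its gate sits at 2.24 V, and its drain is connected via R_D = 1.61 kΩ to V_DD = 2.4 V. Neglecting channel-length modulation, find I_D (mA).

V_GS = V_G = 2.24 V, so V_ov = 2.24 − 1.28 = 0.96 V.
Assume saturation: I_D = ½ k_n V_ov² = 0.5 × 6.73 × 0.96² = 3.1 mA, giving V_DS = V_DD − I_D R_D = 2.4 − 3.1 × 1.61 = -2.59 V.
But -2.59 V < V_ov = 0.96 V, so the device is actually in triode.
In triode I_D = k_n[V_ov V_DS − ½ V_DS²] and I_D = (V_DD − V_DS)/R_D. Equating: 5.42 V_DS² − 11.4 V_DS + 2.4 = 0, giving V_DS = 0.237 V (the root below V_ov).
I_D = (2.4 − 0.237) / 1.61 = 1.34 mA.

I_D = 1.34 mA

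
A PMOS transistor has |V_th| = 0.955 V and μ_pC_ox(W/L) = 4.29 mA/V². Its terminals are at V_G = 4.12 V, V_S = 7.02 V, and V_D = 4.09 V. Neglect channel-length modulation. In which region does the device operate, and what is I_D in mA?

V_SG = V_S − V_G = 7.02 − 4.12 = 2.9 V; V_SD = V_S − V_D = 7.02 − 4.09 = 2.93 V.
V_ov = V_SG − |V_th| = 2.9 − 0.955 = 1.94 V.
Since V_SD = 2.93 V ≥ V_ov = 1.94 V, the device is in saturation.
I_D = ½ k_p V_ov² = 0.5 × 4.29 × 1.94² = 8.11 mA.

Saturation; I_D = 8.11 mA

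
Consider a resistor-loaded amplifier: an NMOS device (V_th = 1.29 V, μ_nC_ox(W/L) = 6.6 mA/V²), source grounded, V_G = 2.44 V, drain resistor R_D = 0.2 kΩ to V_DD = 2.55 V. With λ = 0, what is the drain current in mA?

I_D = 4.36 mA

V_GS = V_G = 2.44 V, so V_ov = 2.44 − 1.29 = 1.15 V.
Assume saturation: I_D = ½ k_n V_ov² = 0.5 × 6.6 × 1.15² = 4.36 mA, giving V_DS = V_DD − I_D R_D = 2.55 − 4.36 × 0.2 = 1.68 V.
V_DS = 1.68 V ≥ V_ov = 1.15 V, confirming saturation.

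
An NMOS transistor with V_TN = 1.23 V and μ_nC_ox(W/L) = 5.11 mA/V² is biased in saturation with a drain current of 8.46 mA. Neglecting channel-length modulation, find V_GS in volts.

In saturation I_D = ½ k_n (V_GS − V_TN)², so V_GS − V_TN = √(2 I_D / k_n) = √(2 × 8.46 / 5.11) = 1.82 V.
V_GS = 1.23 + 1.82 = 3.05 V.

V_GS = 3.05 V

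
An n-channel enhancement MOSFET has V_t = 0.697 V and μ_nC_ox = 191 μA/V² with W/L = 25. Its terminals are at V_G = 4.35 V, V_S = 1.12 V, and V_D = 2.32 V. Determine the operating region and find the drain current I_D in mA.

Triode; I_D = 11.1 mA

V_GS = V_G − V_S = 4.35 − 1.12 = 3.23 V; V_DS = V_D − V_S = 2.32 − 1.12 = 1.2 V.
k_n = μ_nC_ox · (W/L) = 4.775 mA/V².
V_ov = V_GS − V_t = 3.23 − 0.697 = 2.53 V.
Since V_DS = 1.2 V < V_ov = 2.53 V, the device is in the triode region.
I_D = k_n [V_ov · V_DS − ½ V_DS²] = 4.775 × [2.53 × 1.2 − 0.5 × 1.2²] = 11.1 mA.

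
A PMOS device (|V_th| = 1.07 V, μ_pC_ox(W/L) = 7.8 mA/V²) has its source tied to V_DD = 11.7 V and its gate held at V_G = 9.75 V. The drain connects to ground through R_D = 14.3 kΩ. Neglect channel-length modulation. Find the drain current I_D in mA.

I_D = 0.809 mA

V_SG = V_DD − V_G = 11.7 − 9.75 = 1.95 V, so V_ov = 1.95 − 1.07 = 0.88 V.
Assume saturation: I_D = ½ k_p V_ov² = 0.5 × 7.8 × 0.88² = 3.02 mA, giving V_SD = V_DD − I_D R_D = 11.7 − 3.02 × 14.3 = -31.5 V.
But -31.5 V < V_ov = 0.88 V, so the device is actually in triode.
In triode I_D = k_p[V_ov V_SD − ½ V_SD²] and I_D = (V_DD − V_SD)/R_D. Equating: 55.8 V_SD² − 99.16 V_SD + 11.7 = 0, giving V_SD = 0.127 V (the root below V_ov).
I_D = (11.7 − 0.127) / 14.3 = 0.809 mA.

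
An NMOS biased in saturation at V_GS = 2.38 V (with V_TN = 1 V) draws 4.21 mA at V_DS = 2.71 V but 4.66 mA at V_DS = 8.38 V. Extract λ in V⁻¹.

With V_GS fixed, I_D ∝ (1 + λ V_DS) in saturation, so I_D2/I_D1 = (1 + λ V_DS2)/(1 + λ V_DS1).
4.66/4.21 = 1.107 = (1 + 8.38 λ)/(1 + 2.71 λ).
Solving: λ (I_D1 V_DS2 − I_D2 V_DS1) = I_D2 − I_D1, so λ = (4.66 − 4.21) / (4.21 × 8.38 − 4.66 × 2.71) = 0.45 / 22.7 = 0.0199 V⁻¹.

λ = 0.0199 V⁻¹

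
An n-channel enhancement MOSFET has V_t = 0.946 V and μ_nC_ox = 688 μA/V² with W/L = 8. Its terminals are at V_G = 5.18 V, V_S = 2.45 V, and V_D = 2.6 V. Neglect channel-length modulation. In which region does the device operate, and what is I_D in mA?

Triode; I_D = 1.41 mA

V_GS = V_G − V_S = 5.18 − 2.45 = 2.73 V; V_DS = V_D − V_S = 2.6 − 2.45 = 0.15 V.
k_n = μ_nC_ox · (W/L) = 5.504 mA/V².
V_ov = V_GS − V_t = 2.73 − 0.946 = 1.78 V.
Since V_DS = 0.15 V < V_ov = 1.78 V, the device is in the triode region.
I_D = k_n [V_ov · V_DS − ½ V_DS²] = 5.504 × [1.78 × 0.15 − 0.5 × 0.15²] = 1.41 mA.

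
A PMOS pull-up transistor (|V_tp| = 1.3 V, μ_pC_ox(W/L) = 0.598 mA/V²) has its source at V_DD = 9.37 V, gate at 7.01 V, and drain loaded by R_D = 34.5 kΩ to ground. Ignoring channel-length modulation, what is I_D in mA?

V_SG = V_DD − V_G = 9.37 − 7.01 = 2.36 V, so V_ov = 2.36 − 1.3 = 1.06 V.
Assume saturation: I_D = ½ k_p V_ov² = 0.5 × 0.598 × 1.06² = 0.336 mA, giving V_SD = V_DD − I_D R_D = 9.37 − 0.336 × 34.5 = -2.22 V.
But -2.22 V < V_ov = 1.06 V, so the device is actually in triode.
In triode I_D = k_p[V_ov V_SD − ½ V_SD²] and I_D = (V_DD − V_SD)/R_D. Equating: 10.3 V_SD² − 22.87 V_SD + 9.37 = 0, giving V_SD = 0.542 V (the root below V_ov).
I_D = (9.37 − 0.542) / 34.5 = 0.256 mA.

I_D = 0.256 mA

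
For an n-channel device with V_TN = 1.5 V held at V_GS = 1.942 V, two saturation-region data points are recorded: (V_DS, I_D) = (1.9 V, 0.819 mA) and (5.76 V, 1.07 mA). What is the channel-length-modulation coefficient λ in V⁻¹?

With V_GS fixed, I_D ∝ (1 + λ V_DS) in saturation, so I_D2/I_D1 = (1 + λ V_DS2)/(1 + λ V_DS1).
1.07/0.819 = 1.306 = (1 + 5.76 λ)/(1 + 1.9 λ).
Solving: λ (I_D1 V_DS2 − I_D2 V_DS1) = I_D2 − I_D1, so λ = (1.07 − 0.819) / (0.819 × 5.76 − 1.07 × 1.9) = 0.251 / 2.68 = 0.0935 V⁻¹.

λ = 0.0935 V⁻¹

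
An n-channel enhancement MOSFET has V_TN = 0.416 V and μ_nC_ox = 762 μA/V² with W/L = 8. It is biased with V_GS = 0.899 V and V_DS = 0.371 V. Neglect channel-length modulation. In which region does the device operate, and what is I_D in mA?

Triode; I_D = 0.673 mA

k_n = μ_nC_ox · (W/L) = 6.096 mA/V².
V_ov = V_GS − V_TN = 0.899 − 0.416 = 0.483 V.
Since V_DS = 0.371 V < V_ov = 0.483 V, the device is in the triode region.
I_D = k_n [V_ov · V_DS − ½ V_DS²] = 6.096 × [0.483 × 0.371 − 0.5 × 0.371²] = 0.673 mA.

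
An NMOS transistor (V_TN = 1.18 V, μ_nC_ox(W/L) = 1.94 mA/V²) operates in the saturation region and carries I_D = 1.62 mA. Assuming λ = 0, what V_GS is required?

In saturation I_D = ½ k_n (V_GS − V_TN)², so V_GS − V_TN = √(2 I_D / k_n) = √(2 × 1.62 / 1.94) = 1.29 V.
V_GS = 1.18 + 1.29 = 2.47 V.

V_GS = 2.47 V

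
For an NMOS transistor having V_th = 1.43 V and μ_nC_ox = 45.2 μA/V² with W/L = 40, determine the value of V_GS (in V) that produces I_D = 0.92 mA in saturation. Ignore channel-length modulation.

k_n = μ_nC_ox · (W/L) = 1.808 mA/V².
In saturation I_D = ½ k_n (V_GS − V_th)², so V_GS − V_th = √(2 I_D / k_n) = √(2 × 0.92 / 1.808) = 1.01 V.
V_GS = 1.43 + 1.01 = 2.44 V.

V_GS = 2.44 V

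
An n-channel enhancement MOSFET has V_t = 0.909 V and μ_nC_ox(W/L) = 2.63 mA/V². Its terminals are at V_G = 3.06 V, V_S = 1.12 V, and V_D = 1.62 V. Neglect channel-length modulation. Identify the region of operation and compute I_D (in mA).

V_GS = V_G − V_S = 3.06 − 1.12 = 1.94 V; V_DS = V_D − V_S = 1.62 − 1.12 = 0.5 V.
V_ov = V_GS − V_t = 1.94 − 0.909 = 1.03 V.
Since V_DS = 0.5 V < V_ov = 1.03 V, the device is in the triode region.
I_D = k_n [V_ov · V_DS − ½ V_DS²] = 2.63 × [1.03 × 0.5 − 0.5 × 0.5²] = 1.03 mA.

Triode; I_D = 1.03 mA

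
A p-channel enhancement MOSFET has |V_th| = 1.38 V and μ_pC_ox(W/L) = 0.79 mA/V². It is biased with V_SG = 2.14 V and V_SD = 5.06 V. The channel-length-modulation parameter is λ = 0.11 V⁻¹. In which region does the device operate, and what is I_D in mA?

V_ov = V_SG − |V_th| = 2.14 − 1.38 = 0.76 V.
Since V_SD = 5.06 V ≥ V_ov = 0.76 V, the device is in saturation.
I_D = ½ k_p V_ov² (1 + λ V_SD) = 0.5 × 0.79 × 0.76² × (1 + 0.11 × 5.06) = 0.355 mA.

Saturation; I_D = 0.355 mA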